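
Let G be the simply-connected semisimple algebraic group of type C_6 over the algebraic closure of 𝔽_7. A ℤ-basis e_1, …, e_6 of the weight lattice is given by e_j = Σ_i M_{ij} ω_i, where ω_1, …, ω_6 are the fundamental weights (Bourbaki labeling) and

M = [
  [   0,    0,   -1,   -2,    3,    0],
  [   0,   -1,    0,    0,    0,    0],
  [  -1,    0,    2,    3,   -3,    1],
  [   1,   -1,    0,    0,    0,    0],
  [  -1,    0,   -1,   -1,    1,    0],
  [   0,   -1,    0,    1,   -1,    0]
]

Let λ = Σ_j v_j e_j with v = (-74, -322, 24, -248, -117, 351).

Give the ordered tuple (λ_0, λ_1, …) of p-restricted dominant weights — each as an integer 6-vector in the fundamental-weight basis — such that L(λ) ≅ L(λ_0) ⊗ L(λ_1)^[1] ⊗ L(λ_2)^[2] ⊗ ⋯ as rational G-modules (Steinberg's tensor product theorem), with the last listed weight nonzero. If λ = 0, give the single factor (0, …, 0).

((2, 0, 3, 3, 6, 2), (3, 4, 4, 0, 4, 6), (2, 6, 1, 5, 3, 3))

Compute c_i = Σ_j M_{ij} v_j with v = (-74, -322, 24, -248, -117, 351):
  c_1 = (0)·(-74) + (0)·(-322) + (-1)·(24) + (-2)·(-248) + (3)·(-117) + (0)·(351) = 121
  c_2 = (0)·(-74) + (-1)·(-322) + (0)·(24) + (0)·(-248) + (0)·(-117) + (0)·(351) = 322
  c_3 = (-1)·(-74) + (0)·(-322) + (2)·(24) + (3)·(-248) + (-3)·(-117) + (1)·(351) = 80
  c_4 = (1)·(-74) + (-1)·(-322) + (0)·(24) + (0)·(-248) + (0)·(-117) + (0)·(351) = 248
  c_5 = (-1)·(-74) + (0)·(-322) + (-1)·(24) + (-1)·(-248) + (1)·(-117) + (0)·(351) = 181
  c_6 = (0)·(-74) + (-1)·(-322) + (0)·(24) + (1)·(-248) + (-1)·(-117) + (0)·(351) = 191
Writing each c_i in base p = 7:
  c_1 = 121 = 2·7^0 + 3·7^1 + 2·7^2
  c_2 = 322 = 0·7^0 + 4·7^1 + 6·7^2
  c_3 = 80 = 3·7^0 + 4·7^1 + 1·7^2
  c_4 = 248 = 3·7^0 + 0·7^1 + 5·7^2
  c_5 = 181 = 6·7^0 + 4·7^1 + 3·7^2
  c_6 = 191 = 2·7^0 + 6·7^1 + 3·7^2
λ_0 = (2, 0, 3, 3, 6, 2)
λ_1 = (3, 4, 4, 0, 4, 6)
λ_2 = (2, 6, 1, 5, 3, 3)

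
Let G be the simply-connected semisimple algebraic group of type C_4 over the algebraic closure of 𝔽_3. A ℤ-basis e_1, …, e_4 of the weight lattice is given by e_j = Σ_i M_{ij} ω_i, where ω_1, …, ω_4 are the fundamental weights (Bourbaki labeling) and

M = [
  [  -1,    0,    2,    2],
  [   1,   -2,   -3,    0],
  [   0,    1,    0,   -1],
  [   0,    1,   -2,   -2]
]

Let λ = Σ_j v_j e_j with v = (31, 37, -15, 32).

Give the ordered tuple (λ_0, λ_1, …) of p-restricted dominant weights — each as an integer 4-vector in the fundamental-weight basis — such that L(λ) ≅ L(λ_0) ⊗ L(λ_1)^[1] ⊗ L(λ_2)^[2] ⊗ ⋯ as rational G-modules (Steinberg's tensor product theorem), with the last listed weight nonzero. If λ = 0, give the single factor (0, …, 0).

((0, 2, 2, 0), (1, 0, 1, 1))

In the fundamental-weight basis, λ has coordinates c = M·v (v = (31, 37, -15, 32)):
  c_1 = -1*31 + 0*37 + 2*-15 + 2*32 = 3
  c_2 = 1*31 + -2*37 + -3*-15 + 0*32 = 2
  c_3 = 0*31 + 1*37 + 0*-15 + -1*32 = 5
  c_4 = 0*31 + 1*37 + -2*-15 + -2*32 = 3
p = 3; digits c_i = Σ_j d_{ij}·3^j, 0 ≤ d_{ij} < 3:
  c_1 = 3 = 0·3^0 + 1·3^1
  c_2 = 2 = 2·3^0
  c_3 = 5 = 2·3^0 + 1·3^1
  c_4 = 3 = 0·3^0 + 1·3^1
Factor λ_0 = (0, 2, 2, 0)
Factor λ_1 = (1, 0, 1, 1)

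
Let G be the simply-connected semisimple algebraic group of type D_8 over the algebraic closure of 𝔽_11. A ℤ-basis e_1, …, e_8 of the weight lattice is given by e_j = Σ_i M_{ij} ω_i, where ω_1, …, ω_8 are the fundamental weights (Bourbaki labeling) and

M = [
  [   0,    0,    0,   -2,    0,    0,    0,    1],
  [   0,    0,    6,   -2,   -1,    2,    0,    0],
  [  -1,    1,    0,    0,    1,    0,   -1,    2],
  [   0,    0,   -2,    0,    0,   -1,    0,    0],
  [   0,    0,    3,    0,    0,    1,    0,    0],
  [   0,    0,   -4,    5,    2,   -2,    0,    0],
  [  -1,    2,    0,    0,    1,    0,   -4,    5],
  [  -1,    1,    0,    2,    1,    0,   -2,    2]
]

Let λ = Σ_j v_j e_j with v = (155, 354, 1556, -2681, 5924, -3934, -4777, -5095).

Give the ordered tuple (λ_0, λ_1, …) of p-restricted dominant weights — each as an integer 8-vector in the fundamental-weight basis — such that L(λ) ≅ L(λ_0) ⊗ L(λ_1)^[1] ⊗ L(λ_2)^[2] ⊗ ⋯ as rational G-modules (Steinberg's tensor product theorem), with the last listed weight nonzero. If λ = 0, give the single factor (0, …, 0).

Change of basis e → ω: c = M·v where v = (155, 354, 1556, -2681, 5924, -3934, -4777, -5095):
  c_1 = 0*155 + 0*354 + 0*1556 + -2*-2681 + 0*5924 + 0*-3934 + 0*-4777 + 1*-5095 = 267
  c_2 = 0*155 + 0*354 + 6*1556 + -2*-2681 + -1*5924 + 2*-3934 + 0*-4777 + 0*-5095 = 906
  c_3 = -1*155 + 1*354 + 0*1556 + 0*-2681 + 1*5924 + 0*-3934 + -1*-4777 + 2*-5095 = 710
  c_4 = 0*155 + 0*354 + -2*1556 + 0*-2681 + 0*5924 + -1*-3934 + 0*-4777 + 0*-5095 = 822
  c_5 = 0*155 + 0*354 + 3*1556 + 0*-2681 + 0*5924 + 1*-3934 + 0*-4777 + 0*-5095 = 734
  c_6 = 0*155 + 0*354 + -4*1556 + 5*-2681 + 2*5924 + -2*-3934 + 0*-4777 + 0*-5095 = 87
  c_7 = -1*155 + 2*354 + 0*1556 + 0*-2681 + 1*5924 + 0*-3934 + -4*-4777 + 5*-5095 = 110
  c_8 = -1*155 + 1*354 + 0*1556 + 2*-2681 + 1*5924 + 0*-3934 + -2*-4777 + 2*-5095 = 125
Writing each c_i in base p = 11:
  c_1 = 267 = 3·11^0 + 2·11^1 + 2·11^2
  c_2 = 906 = 4·11^0 + 5·11^1 + 7·11^2
  c_3 = 710 = 6·11^0 + 9·11^1 + 5·11^2
  c_4 = 822 = 8·11^0 + 8·11^1 + 6·11^2
  c_5 = 734 = 8·11^0 + 0·11^1 + 6·11^2
  c_6 = 87 = 10·11^0 + 7·11^1
  c_7 = 110 = 0·11^0 + 10·11^1
  c_8 = 125 = 4·11^0 + 0·11^1 + 1·11^2
λ_0 = (3, 4, 6, 8, 8, 10, 0, 4)
λ_1 = (2, 5, 9, 8, 0, 7, 10, 0)
λ_2 = (2, 7, 5, 6, 6, 0, 0, 1)

((3, 4, 6, 8, 8, 10, 0, 4), (2, 5, 9, 8, 0, 7, 10, 0), (2, 7, 5, 6, 6, 0, 0, 1))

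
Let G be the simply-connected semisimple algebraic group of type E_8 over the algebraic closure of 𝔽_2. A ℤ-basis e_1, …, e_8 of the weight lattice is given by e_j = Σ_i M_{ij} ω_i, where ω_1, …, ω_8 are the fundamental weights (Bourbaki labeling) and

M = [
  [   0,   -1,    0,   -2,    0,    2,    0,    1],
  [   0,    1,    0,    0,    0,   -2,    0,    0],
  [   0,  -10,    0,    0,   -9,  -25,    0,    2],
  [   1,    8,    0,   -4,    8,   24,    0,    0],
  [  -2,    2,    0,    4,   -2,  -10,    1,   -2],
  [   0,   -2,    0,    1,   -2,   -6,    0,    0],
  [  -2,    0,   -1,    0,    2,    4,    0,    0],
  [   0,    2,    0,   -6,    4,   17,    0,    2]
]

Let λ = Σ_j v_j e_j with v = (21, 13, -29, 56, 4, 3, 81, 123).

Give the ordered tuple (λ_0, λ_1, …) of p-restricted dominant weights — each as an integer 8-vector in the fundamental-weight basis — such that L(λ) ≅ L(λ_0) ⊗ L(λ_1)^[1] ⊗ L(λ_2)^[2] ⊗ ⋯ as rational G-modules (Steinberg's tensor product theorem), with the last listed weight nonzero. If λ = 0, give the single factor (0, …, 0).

In the fundamental-weight basis, λ has coordinates c = M·v (v = (21, 13, -29, 56, 4, 3, 81, 123)):
  c_1 = (0)·(21) + (-1)·(13) + (0)·(-29) + (-2)·(56) + (0)·(4) + (2)·(3) + (0)·(81) + (1)·(123) = 4
  c_2 = (0)·(21) + (1)·(13) + (0)·(-29) + (0)·(56) + (0)·(4) + (-2)·(3) + (0)·(81) + (0)·(123) = 7
  c_3 = (0)·(21) + (-10)·(13) + (0)·(-29) + (0)·(56) + (-9)·(4) + (-25)·(3) + (0)·(81) + (2)·(123) = 5
  c_4 = (1)·(21) + (8)·(13) + (0)·(-29) + (-4)·(56) + (8)·(4) + (24)·(3) + (0)·(81) + (0)·(123) = 5
  c_5 = (-2)·(21) + (2)·(13) + (0)·(-29) + (4)·(56) + (-2)·(4) + (-10)·(3) + (1)·(81) + (-2)·(123) = 5
  c_6 = (0)·(21) + (-2)·(13) + (0)·(-29) + (1)·(56) + (-2)·(4) + (-6)·(3) + (0)·(81) + (0)·(123) = 4
  c_7 = (-2)·(21) + (0)·(13) + (-1)·(-29) + (0)·(56) + (2)·(4) + (4)·(3) + (0)·(81) + (0)·(123) = 7
  c_8 = (0)·(21) + (2)·(13) + (0)·(-29) + (-6)·(56) + (4)·(4) + (17)·(3) + (0)·(81) + (2)·(123) = 3
Base-2 expansion of each c_i:
  c_1 = 4 = 0·2^0 + 0·2^1 + 1·2^2
  c_2 = 7 = 1·2^0 + 1·2^1 + 1·2^2
  c_3 = 5 = 1·2^0 + 0·2^1 + 1·2^2
  c_4 = 5 = 1·2^0 + 0·2^1 + 1·2^2
  c_5 = 5 = 1·2^0 + 0·2^1 + 1·2^2
  c_6 = 4 = 0·2^0 + 0·2^1 + 1·2^2
  c_7 = 7 = 1·2^0 + 1·2^1 + 1·2^2
  c_8 = 3 = 1·2^0 + 1·2^1
p-restricted factor λ_0 = (0, 1, 1, 1, 1, 0, 1, 1)
p-restricted factor λ_1 = (0, 1, 0, 0, 0, 0, 1, 1)
p-restricted factor λ_2 = (1, 1, 1, 1, 1, 1, 1, 0)

((0, 1, 1, 1, 1, 0, 1, 1), (0, 1, 0, 0, 0, 0, 1, 1), (1, 1, 1, 1, 1, 1, 1, 0))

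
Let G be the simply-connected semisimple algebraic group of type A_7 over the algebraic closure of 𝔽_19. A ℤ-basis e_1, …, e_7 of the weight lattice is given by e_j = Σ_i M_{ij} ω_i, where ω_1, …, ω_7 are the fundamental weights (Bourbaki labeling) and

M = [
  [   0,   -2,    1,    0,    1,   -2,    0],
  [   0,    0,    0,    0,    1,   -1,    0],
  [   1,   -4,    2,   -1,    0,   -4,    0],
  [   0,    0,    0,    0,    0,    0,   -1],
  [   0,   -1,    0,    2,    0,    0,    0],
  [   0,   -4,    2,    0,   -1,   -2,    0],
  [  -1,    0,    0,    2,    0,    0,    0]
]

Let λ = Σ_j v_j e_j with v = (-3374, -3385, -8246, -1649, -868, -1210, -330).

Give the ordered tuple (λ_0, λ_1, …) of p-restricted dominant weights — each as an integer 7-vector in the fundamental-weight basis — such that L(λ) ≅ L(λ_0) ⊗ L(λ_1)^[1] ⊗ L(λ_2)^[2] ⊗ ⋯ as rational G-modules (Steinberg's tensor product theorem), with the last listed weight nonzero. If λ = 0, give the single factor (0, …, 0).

ω-coordinates c = M·v, v = (-3374, -3385, -8246, -1649, -868, -1210, -330):
  c_1 = (0)·(-3374) + (-2)·(-3385) + (1)·(-8246) + (0)·(-1649) + (1)·(-868) + (-2)·(-1210) + (0)·(-330) = 76
  c_2 = (0)·(-3374) + (0)·(-3385) + (0)·(-8246) + (0)·(-1649) + (1)·(-868) + (-1)·(-1210) + (0)·(-330) = 342
  c_3 = (1)·(-3374) + (-4)·(-3385) + (2)·(-8246) + (-1)·(-1649) + (0)·(-868) + (-4)·(-1210) + (0)·(-330) = 163
  c_4 = (0)·(-3374) + (0)·(-3385) + (0)·(-8246) + (0)·(-1649) + (0)·(-868) + (0)·(-1210) + (-1)·(-330) = 330
  c_5 = (0)·(-3374) + (-1)·(-3385) + (0)·(-8246) + (2)·(-1649) + (0)·(-868) + (0)·(-1210) + (0)·(-330) = 87
  c_6 = (0)·(-3374) + (-4)·(-3385) + (2)·(-8246) + (0)·(-1649) + (-1)·(-868) + (-2)·(-1210) + (0)·(-330) = 336
  c_7 = (-1)·(-3374) + (0)·(-3385) + (0)·(-8246) + (2)·(-1649) + (0)·(-868) + (0)·(-1210) + (0)·(-330) = 76
Base-19 expansion of each c_i:
  c_1 = 76 = 0·19^0 + 4·19^1
  c_2 = 342 = 0·19^0 + 18·19^1
  c_3 = 163 = 11·19^0 + 8·19^1
  c_4 = 330 = 7·19^0 + 17·19^1
  c_5 = 87 = 11·19^0 + 4·19^1
  c_6 = 336 = 13·19^0 + 17·19^1
  c_7 = 76 = 0·19^0 + 4·19^1
p-restricted factor λ_0 = (0, 0, 11, 7, 11, 13, 0)
p-restricted factor λ_1 = (4, 18, 8, 17, 4, 17, 4)

((0, 0, 11, 7, 11, 13, 0), (4, 18, 8, 17, 4, 17, 4))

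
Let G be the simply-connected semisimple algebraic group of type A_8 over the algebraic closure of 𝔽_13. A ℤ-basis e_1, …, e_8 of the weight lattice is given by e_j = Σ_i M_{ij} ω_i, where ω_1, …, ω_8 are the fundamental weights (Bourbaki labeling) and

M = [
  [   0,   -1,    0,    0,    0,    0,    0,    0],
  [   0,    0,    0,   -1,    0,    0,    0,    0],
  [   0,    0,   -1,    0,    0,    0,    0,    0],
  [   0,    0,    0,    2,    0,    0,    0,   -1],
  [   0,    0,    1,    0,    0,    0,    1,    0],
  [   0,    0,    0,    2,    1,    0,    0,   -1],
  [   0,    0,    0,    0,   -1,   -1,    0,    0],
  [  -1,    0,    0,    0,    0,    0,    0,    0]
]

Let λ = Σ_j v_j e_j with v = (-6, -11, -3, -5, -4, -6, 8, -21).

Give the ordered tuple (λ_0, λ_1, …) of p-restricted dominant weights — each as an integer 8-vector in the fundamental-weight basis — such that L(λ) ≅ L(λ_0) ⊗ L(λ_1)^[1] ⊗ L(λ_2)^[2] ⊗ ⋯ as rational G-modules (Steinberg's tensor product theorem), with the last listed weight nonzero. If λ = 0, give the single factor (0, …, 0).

Compute c_i = Σ_j M_{ij} v_j with v = (-6, -11, -3, -5, -4, -6, 8, -21):
  c_1 = 0*-6 + -1*-11 + 0*-3 + 0*-5 + 0*-4 + 0*-6 + 0*8 + 0*-21 = 11
  c_2 = 0*-6 + 0*-11 + 0*-3 + -1*-5 + 0*-4 + 0*-6 + 0*8 + 0*-21 = 5
  c_3 = 0*-6 + 0*-11 + -1*-3 + 0*-5 + 0*-4 + 0*-6 + 0*8 + 0*-21 = 3
  c_4 = 0*-6 + 0*-11 + 0*-3 + 2*-5 + 0*-4 + 0*-6 + 0*8 + -1*-21 = 11
  c_5 = 0*-6 + 0*-11 + 1*-3 + 0*-5 + 0*-4 + 0*-6 + 1*8 + 0*-21 = 5
  c_6 = 0*-6 + 0*-11 + 0*-3 + 2*-5 + 1*-4 + 0*-6 + 0*8 + -1*-21 = 7
  c_7 = 0*-6 + 0*-11 + 0*-3 + 0*-5 + -1*-4 + -1*-6 + 0*8 + 0*-21 = 10
  c_8 = -1*-6 + 0*-11 + 0*-3 + 0*-5 + 0*-4 + 0*-6 + 0*8 + 0*-21 = 6
p = 13; digits c_i = Σ_j d_{ij}·13^j, 0 ≤ d_{ij} < 13:
  c_1 = 11 = 11·13^0
  c_2 = 5 = 5·13^0
  c_3 = 3 = 3·13^0
  c_4 = 11 = 11·13^0
  c_5 = 5 = 5·13^0
  c_6 = 7 = 7·13^0
  c_7 = 10 = 10·13^0
  c_8 = 6 = 6·13^0
λ_0 = (11, 5, 3, 11, 5, 7, 10, 6)

((11, 5, 3, 11, 5, 7, 10, 6),)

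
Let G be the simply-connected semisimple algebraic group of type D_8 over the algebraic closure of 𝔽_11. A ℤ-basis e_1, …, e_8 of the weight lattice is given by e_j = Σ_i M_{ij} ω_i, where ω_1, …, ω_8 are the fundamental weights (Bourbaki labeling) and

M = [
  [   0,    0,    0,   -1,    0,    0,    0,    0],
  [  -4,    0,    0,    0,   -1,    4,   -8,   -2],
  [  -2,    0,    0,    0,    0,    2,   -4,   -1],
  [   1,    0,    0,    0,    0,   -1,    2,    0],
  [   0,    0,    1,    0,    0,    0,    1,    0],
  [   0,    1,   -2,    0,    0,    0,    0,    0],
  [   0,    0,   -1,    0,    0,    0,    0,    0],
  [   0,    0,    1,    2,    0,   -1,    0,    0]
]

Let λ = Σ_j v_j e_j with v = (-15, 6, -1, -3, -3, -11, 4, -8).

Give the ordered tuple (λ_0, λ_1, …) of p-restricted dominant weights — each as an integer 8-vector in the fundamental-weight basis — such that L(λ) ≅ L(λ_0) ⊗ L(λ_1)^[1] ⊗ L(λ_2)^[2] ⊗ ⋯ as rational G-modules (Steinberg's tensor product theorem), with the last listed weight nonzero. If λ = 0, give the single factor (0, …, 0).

ω-coordinates c = M·v, v = (-15, 6, -1, -3, -3, -11, 4, -8):
  c_1 = (0)·(-15) + 0·6 + (0)·(-1) + (-1)·(-3) + (0)·(-3) + (0)·(-11) + 0·4 + (0)·(-8) = 3
  c_2 = (-4)·(-15) + 0·6 + (0)·(-1) + (0)·(-3) + (-1)·(-3) + (4)·(-11) + (-8)·(4) + (-2)·(-8) = 3
  c_3 = (-2)·(-15) + 0·6 + (0)·(-1) + (0)·(-3) + (0)·(-3) + (2)·(-11) + (-4)·(4) + (-1)·(-8) = 0
  c_4 = (1)·(-15) + 0·6 + (0)·(-1) + (0)·(-3) + (0)·(-3) + (-1)·(-11) + 2·4 + (0)·(-8) = 4
  c_5 = (0)·(-15) + 0·6 + (1)·(-1) + (0)·(-3) + (0)·(-3) + (0)·(-11) + 1·4 + (0)·(-8) = 3
  c_6 = (0)·(-15) + 1·6 + (-2)·(-1) + (0)·(-3) + (0)·(-3) + (0)·(-11) + 0·4 + (0)·(-8) = 8
  c_7 = (0)·(-15) + 0·6 + (-1)·(-1) + (0)·(-3) + (0)·(-3) + (0)·(-11) + 0·4 + (0)·(-8) = 1
  c_8 = (0)·(-15) + 0·6 + (1)·(-1) + (2)·(-3) + (0)·(-3) + (-1)·(-11) + 0·4 + (0)·(-8) = 4
p = 11; digits c_i = Σ_j d_{ij}·11^j, 0 ≤ d_{ij} < 11:
  c_1 = 3 = 3·11^0
  c_2 = 3 = 3·11^0
  c_3 = 0
  c_4 = 4 = 4·11^0
  c_5 = 3 = 3·11^0
  c_6 = 8 = 8·11^0
  c_7 = 1 = 1·11^0
  c_8 = 4 = 4·11^0
p-restricted factor λ_0 = (3, 3, 0, 4, 3, 8, 1, 4)

((3, 3, 0, 4, 3, 8, 1, 4),)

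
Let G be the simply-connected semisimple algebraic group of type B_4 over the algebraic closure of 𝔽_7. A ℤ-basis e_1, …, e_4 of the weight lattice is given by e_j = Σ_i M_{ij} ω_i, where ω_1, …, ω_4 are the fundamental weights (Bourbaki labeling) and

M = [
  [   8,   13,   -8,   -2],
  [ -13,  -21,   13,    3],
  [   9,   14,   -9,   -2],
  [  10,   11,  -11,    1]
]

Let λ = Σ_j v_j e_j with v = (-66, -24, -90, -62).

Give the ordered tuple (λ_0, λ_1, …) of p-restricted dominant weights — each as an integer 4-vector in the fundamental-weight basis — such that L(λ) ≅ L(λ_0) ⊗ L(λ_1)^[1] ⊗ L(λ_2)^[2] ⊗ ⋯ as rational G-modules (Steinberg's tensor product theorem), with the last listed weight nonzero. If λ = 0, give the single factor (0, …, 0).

Converting to the ω-basis (c_i = row i of M dotted with v = (-66, -24, -90, -62)):
  c_1 = (8)·(-66) + (13)·(-24) + (-8)·(-90) + (-2)·(-62) = 4
  c_2 = (-13)·(-66) + (-21)·(-24) + (13)·(-90) + (3)·(-62) = 6
  c_3 = (9)·(-66) + (14)·(-24) + (-9)·(-90) + (-2)·(-62) = 4
  c_4 = (10)·(-66) + (11)·(-24) + (-11)·(-90) + (1)·(-62) = 4
Expand coordinatewise in base 7:
  c_1 = 4 = 4·7^0
  c_2 = 6 = 6·7^0
  c_3 = 4 = 4·7^0
  c_4 = 4 = 4·7^0
λ_0 = (4, 6, 4, 4)

((4, 6, 4, 4),)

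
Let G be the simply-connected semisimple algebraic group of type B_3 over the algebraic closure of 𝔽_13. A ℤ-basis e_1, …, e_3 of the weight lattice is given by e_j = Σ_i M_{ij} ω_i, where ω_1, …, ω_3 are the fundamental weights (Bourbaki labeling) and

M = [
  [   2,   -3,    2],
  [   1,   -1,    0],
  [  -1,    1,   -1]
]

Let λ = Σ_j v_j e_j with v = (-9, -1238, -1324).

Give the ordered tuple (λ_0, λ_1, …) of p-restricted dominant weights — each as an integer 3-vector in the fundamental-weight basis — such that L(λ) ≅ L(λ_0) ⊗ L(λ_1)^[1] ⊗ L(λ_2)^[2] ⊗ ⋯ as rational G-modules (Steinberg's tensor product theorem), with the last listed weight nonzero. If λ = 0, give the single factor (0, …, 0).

((8, 7, 4), (2, 3, 7), (6, 7, 0))

Compute c_i = Σ_j M_{ij} v_j with v = (-9, -1238, -1324):
  c_1 = (2)·(-9) + (-3)·(-1238) + (2)·(-1324) = 1048
  c_2 = (1)·(-9) + (-1)·(-1238) + (0)·(-1324) = 1229
  c_3 = (-1)·(-9) + (1)·(-1238) + (-1)·(-1324) = 95
Writing each c_i in base p = 13:
  c_1 = 1048 = 8·13^0 + 2·13^1 + 6·13^2
  c_2 = 1229 = 7·13^0 + 3·13^1 + 7·13^2
  c_3 = 95 = 4·13^0 + 7·13^1
λ_0 = (8, 7, 4)
λ_1 = (2, 3, 7)
λ_2 = (6, 7, 0)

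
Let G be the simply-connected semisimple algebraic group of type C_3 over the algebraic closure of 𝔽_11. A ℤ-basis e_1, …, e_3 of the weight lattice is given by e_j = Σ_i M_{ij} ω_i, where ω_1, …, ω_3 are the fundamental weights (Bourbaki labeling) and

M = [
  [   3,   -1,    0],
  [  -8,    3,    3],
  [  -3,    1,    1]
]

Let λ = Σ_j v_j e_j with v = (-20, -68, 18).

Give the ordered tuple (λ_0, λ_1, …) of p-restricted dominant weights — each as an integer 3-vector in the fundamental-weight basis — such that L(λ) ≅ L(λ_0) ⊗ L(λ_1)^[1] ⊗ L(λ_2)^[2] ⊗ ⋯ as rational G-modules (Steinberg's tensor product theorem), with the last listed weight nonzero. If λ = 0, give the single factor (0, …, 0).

((8, 10, 10),)

Converting to the ω-basis (c_i = row i of M dotted with v = (-20, -68, 18)):
  c_1 = 3*-20 + -1*-68 + 0*18 = 8
  c_2 = -8*-20 + 3*-68 + 3*18 = 10
  c_3 = -3*-20 + 1*-68 + 1*18 = 10
Base-11 expansion of each c_i:
  c_1 = 8 = 8·11^0
  c_2 = 10 = 10·11^0
  c_3 = 10 = 10·11^0
p-restricted factor λ_0 = (8, 10, 10)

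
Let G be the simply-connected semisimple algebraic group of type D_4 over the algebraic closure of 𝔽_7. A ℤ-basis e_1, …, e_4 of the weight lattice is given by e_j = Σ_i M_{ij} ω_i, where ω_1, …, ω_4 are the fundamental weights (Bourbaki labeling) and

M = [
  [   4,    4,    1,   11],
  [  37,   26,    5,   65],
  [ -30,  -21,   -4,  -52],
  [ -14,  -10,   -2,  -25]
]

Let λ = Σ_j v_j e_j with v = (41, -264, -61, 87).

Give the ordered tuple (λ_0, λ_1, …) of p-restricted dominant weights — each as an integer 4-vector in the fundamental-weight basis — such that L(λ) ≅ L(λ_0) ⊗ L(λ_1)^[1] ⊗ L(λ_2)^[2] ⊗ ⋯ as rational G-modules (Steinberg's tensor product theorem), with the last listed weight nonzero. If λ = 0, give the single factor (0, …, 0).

Change of basis e → ω: c = M·v where v = (41, -264, -61, 87):
  c_1 = 4·41 + (4)·(-264) + (1)·(-61) + 11·87 = 4
  c_2 = 37·41 + (26)·(-264) + (5)·(-61) + 65·87 = 3
  c_3 = (-30)·(41) + (-21)·(-264) + (-4)·(-61) + (-52)·(87) = 34
  c_4 = (-14)·(41) + (-10)·(-264) + (-2)·(-61) + (-25)·(87) = 13
p = 7; digits c_i = Σ_j d_{ij}·7^j, 0 ≤ d_{ij} < 7:
  c_1 = 4 = 4·7^0
  c_2 = 3 = 3·7^0
  c_3 = 34 = 6·7^0 + 4·7^1
  c_4 = 13 = 6·7^0 + 1·7^1
p-restricted factor λ_0 = (4, 3, 6, 6)
p-restricted factor λ_1 = (0, 0, 4, 1)

((4, 3, 6, 6), (0, 0, 4, 1))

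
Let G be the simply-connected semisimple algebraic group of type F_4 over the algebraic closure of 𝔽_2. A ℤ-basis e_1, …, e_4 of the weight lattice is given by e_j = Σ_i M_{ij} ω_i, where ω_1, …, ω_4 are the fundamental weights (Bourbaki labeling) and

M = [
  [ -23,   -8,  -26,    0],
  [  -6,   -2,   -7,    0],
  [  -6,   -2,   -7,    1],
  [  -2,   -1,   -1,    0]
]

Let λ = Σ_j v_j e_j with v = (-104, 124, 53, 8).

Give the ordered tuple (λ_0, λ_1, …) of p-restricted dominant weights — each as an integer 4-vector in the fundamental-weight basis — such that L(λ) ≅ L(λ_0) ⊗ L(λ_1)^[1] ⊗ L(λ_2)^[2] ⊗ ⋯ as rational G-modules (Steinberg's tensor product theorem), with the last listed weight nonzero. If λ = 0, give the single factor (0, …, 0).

((0, 1, 1, 1), (1, 0, 0, 1), (1, 1, 1, 1), (0, 0, 1, 1), (1, 0, 0, 1))

Change of basis e → ω: c = M·v where v = (-104, 124, 53, 8):
  c_1 = (-23)·(-104) + (-8)·(124) + (-26)·(53) + 0·8 = 22
  c_2 = (-6)·(-104) + (-2)·(124) + (-7)·(53) + 0·8 = 5
  c_3 = (-6)·(-104) + (-2)·(124) + (-7)·(53) + 1·8 = 13
  c_4 = (-2)·(-104) + (-1)·(124) + (-1)·(53) + 0·8 = 31
Expand coordinatewise in base 2:
  c_1 = 22 = 0·2^0 + 1·2^1 + 1·2^2 + 0·2^3 + 1·2^4
  c_2 = 5 = 1·2^0 + 0·2^1 + 1·2^2
  c_3 = 13 = 1·2^0 + 0·2^1 + 1·2^2 + 1·2^3
  c_4 = 31 = 1·2^0 + 1·2^1 + 1·2^2 + 1·2^3 + 1·2^4
λ_0 = (0, 1, 1, 1)
λ_1 = (1, 0, 0, 1)
λ_2 = (1, 1, 1, 1)
λ_3 = (0, 0, 1, 1)
λ_4 = (1, 0, 0, 1)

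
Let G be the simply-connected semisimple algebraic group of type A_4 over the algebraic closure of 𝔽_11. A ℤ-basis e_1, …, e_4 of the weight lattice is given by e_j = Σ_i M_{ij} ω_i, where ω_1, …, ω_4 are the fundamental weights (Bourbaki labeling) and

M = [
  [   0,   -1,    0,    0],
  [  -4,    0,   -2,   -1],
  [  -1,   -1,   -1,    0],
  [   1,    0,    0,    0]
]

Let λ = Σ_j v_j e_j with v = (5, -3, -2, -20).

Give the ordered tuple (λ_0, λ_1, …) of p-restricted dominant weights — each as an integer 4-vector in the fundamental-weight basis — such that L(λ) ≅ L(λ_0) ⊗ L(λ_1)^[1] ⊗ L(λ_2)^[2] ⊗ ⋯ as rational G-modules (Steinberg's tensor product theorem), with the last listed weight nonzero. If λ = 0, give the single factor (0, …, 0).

((3, 4, 0, 5),)

Converting to the ω-basis (c_i = row i of M dotted with v = (5, -3, -2, -20)):
  c_1 = (0)·(5) + (-1)·(-3) + (0)·(-2) + (0)·(-20) = 3
  c_2 = (-4)·(5) + (0)·(-3) + (-2)·(-2) + (-1)·(-20) = 4
  c_3 = (-1)·(5) + (-1)·(-3) + (-1)·(-2) + (0)·(-20) = 0
  c_4 = (1)·(5) + (0)·(-3) + (0)·(-2) + (0)·(-20) = 5
p = 11; digits c_i = Σ_j d_{ij}·11^j, 0 ≤ d_{ij} < 11:
  c_1 = 3 = 3·11^0
  c_2 = 4 = 4·11^0
  c_3 = 0
  c_4 = 5 = 5·11^0
λ_0 = (3, 4, 0, 5)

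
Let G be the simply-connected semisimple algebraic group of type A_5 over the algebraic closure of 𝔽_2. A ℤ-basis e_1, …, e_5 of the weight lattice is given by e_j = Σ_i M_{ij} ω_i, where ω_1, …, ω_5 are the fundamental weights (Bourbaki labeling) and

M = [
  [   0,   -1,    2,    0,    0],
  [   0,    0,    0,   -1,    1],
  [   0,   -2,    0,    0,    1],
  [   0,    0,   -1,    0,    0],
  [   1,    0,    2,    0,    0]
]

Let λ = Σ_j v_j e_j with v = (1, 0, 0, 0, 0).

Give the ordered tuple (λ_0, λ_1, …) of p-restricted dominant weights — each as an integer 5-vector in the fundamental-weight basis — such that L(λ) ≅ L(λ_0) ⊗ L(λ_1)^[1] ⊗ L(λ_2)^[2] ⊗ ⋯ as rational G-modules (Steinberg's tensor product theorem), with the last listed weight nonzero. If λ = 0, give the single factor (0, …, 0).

((0, 0, 0, 0, 1),)

In the fundamental-weight basis, λ has coordinates c = M·v (v = (1, 0, 0, 0, 0)):
  c_1 = 0·1 + (-1)·(0) + 2·0 + 0·0 + 0·0 = 0
  c_2 = 0·1 + 0·0 + 0·0 + (-1)·(0) + 1·0 = 0
  c_3 = 0·1 + (-2)·(0) + 0·0 + 0·0 + 1·0 = 0
  c_4 = 0·1 + 0·0 + (-1)·(0) + 0·0 + 0·0 = 0
  c_5 = 1·1 + 0·0 + 2·0 + 0·0 + 0·0 = 1
Base-2 expansion of each c_i:
  c_1 = 0
  c_2 = 0
  c_3 = 0
  c_4 = 0
  c_5 = 1 = 1·2^0
p-restricted factor λ_0 = (0, 0, 0, 0, 1)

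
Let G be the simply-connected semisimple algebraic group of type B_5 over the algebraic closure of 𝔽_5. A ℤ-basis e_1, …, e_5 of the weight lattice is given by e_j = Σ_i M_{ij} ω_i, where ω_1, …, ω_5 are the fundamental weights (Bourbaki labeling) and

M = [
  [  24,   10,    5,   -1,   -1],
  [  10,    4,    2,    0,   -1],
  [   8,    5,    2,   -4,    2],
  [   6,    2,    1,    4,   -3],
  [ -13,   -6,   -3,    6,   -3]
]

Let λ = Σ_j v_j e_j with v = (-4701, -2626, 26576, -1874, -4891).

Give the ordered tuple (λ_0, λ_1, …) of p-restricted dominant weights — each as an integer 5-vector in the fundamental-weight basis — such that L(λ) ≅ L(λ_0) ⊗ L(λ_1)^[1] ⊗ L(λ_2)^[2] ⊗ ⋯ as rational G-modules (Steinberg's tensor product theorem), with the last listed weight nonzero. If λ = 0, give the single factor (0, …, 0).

ω-coordinates c = M·v, v = (-4701, -2626, 26576, -1874, -4891):
  c_1 = (24)·(-4701) + (10)·(-2626) + 5·26576 + (-1)·(-1874) + (-1)·(-4891) = 561
  c_2 = (10)·(-4701) + (4)·(-2626) + 2·26576 + (0)·(-1874) + (-1)·(-4891) = 529
  c_3 = (8)·(-4701) + (5)·(-2626) + 2·26576 + (-4)·(-1874) + (2)·(-4891) = 128
  c_4 = (6)·(-4701) + (2)·(-2626) + 1·26576 + (4)·(-1874) + (-3)·(-4891) = 295
  c_5 = (-13)·(-4701) + (-6)·(-2626) + (-3)·(26576) + (6)·(-1874) + (-3)·(-4891) = 570
p = 5; digits c_i = Σ_j d_{ij}·5^j, 0 ≤ d_{ij} < 5:
  c_1 = 561 = 1·5^0 + 2·5^1 + 2·5^2 + 4·5^3
  c_2 = 529 = 4·5^0 + 0·5^1 + 1·5^2 + 4·5^3
  c_3 = 128 = 3·5^0 + 0·5^1 + 0·5^2 + 1·5^3
  c_4 = 295 = 0·5^0 + 4·5^1 + 1·5^2 + 2·5^3
  c_5 = 570 = 0·5^0 + 4·5^1 + 2·5^2 + 4·5^3
λ_0 = (1, 4, 3, 0, 0)
λ_1 = (2, 0, 0, 4, 4)
λ_2 = (2, 1, 0, 1, 2)
λ_3 = (4, 4, 1, 2, 4)

((1, 4, 3, 0, 0), (2, 0, 0, 4, 4), (2, 1, 0, 1, 2), (4, 4, 1, 2, 4))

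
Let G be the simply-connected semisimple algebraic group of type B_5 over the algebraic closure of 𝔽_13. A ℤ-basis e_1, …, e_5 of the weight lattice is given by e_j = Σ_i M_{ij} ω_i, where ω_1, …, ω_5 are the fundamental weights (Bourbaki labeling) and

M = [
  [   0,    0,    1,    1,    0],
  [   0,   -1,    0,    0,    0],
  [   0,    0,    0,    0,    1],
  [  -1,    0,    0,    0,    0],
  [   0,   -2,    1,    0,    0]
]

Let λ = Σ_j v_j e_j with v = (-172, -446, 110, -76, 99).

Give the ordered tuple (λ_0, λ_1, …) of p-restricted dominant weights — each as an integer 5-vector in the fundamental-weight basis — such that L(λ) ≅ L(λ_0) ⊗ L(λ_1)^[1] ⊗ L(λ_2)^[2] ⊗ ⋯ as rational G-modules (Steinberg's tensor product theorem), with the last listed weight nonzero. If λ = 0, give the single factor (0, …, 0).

Converting to the ω-basis (c_i = row i of M dotted with v = (-172, -446, 110, -76, 99)):
  c_1 = 0*-172 + 0*-446 + 1*110 + 1*-76 + 0*99 = 34
  c_2 = 0*-172 + -1*-446 + 0*110 + 0*-76 + 0*99 = 446
  c_3 = 0*-172 + 0*-446 + 0*110 + 0*-76 + 1*99 = 99
  c_4 = -1*-172 + 0*-446 + 0*110 + 0*-76 + 0*99 = 172
  c_5 = 0*-172 + -2*-446 + 1*110 + 0*-76 + 0*99 = 1002
Writing each c_i in base p = 13:
  c_1 = 34 = 8·13^0 + 2·13^1
  c_2 = 446 = 4·13^0 + 8·13^1 + 2·13^2
  c_3 = 99 = 8·13^0 + 7·13^1
  c_4 = 172 = 3·13^0 + 0·13^1 + 1·13^2
  c_5 = 1002 = 1·13^0 + 12·13^1 + 5·13^2
λ_0 = (8, 4, 8, 3, 1)
λ_1 = (2, 8, 7, 0, 12)
λ_2 = (0, 2, 0, 1, 5)

((8, 4, 8, 3, 1), (2, 8, 7, 0, 12), (0, 2, 0, 1, 5))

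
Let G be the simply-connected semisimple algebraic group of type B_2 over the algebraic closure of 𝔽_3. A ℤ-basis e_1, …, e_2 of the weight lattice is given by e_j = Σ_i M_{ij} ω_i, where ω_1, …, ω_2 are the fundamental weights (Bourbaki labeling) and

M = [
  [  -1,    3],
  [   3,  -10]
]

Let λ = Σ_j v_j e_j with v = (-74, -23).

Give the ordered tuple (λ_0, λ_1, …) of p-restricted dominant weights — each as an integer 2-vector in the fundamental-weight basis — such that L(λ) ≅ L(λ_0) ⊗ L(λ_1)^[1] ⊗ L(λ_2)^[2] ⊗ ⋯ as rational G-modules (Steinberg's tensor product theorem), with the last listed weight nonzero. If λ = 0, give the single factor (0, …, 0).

In the fundamental-weight basis, λ has coordinates c = M·v (v = (-74, -23)):
  c_1 = -1*-74 + 3*-23 = 5
  c_2 = 3*-74 + -10*-23 = 8
Expand coordinatewise in base 3:
  c_1 = 5 = 2·3^0 + 1·3^1
  c_2 = 8 = 2·3^0 + 2·3^1
Factor λ_0 = (2, 2)
Factor λ_1 = (1, 2)

((2, 2), (1, 2))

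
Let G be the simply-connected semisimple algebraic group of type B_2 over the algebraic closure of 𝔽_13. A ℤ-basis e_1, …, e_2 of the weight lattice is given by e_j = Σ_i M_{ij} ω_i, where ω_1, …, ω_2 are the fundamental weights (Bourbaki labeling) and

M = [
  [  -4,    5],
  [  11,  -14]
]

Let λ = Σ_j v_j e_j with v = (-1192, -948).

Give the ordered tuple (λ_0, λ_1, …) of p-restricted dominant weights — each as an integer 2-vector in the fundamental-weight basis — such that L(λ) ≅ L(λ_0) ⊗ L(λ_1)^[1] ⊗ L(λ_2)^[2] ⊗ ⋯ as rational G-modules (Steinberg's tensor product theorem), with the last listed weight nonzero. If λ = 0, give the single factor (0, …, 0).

((2, 4), (2, 12))

Converting to the ω-basis (c_i = row i of M dotted with v = (-1192, -948)):
  c_1 = (-4)·(-1192) + (5)·(-948) = 28
  c_2 = (11)·(-1192) + (-14)·(-948) = 160
Writing each c_i in base p = 13:
  c_1 = 28 = 2·13^0 + 2·13^1
  c_2 = 160 = 4·13^0 + 12·13^1
Factor λ_0 = (2, 4)
Factor λ_1 = (2, 12)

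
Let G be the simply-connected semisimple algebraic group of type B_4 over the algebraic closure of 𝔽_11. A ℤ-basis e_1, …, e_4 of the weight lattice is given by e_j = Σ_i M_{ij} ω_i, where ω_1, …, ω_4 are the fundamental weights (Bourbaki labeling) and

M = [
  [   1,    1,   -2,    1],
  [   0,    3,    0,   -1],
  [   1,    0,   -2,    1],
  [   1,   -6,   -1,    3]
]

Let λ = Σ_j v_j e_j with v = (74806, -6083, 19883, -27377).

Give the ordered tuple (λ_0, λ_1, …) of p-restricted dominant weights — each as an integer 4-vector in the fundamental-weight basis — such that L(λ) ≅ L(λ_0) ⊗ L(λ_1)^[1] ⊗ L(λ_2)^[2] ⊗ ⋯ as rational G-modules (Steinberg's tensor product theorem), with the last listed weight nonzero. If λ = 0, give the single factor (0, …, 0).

((7, 9, 7, 6), (0, 4, 3, 8), (2, 9, 8, 10), (1, 6, 5, 6))

Change of basis e → ω: c = M·v where v = (74806, -6083, 19883, -27377):
  c_1 = (1)·(74806) + (1)·(-6083) + (-2)·(19883) + (1)·(-27377) = 1580
  c_2 = (0)·(74806) + (3)·(-6083) + (0)·(19883) + (-1)·(-27377) = 9128
  c_3 = (1)·(74806) + (0)·(-6083) + (-2)·(19883) + (1)·(-27377) = 7663
  c_4 = (1)·(74806) + (-6)·(-6083) + (-1)·(19883) + (3)·(-27377) = 9290
Writing each c_i in base p = 11:
  c_1 = 1580 = 7·11^0 + 0·11^1 + 2·11^2 + 1·11^3
  c_2 = 9128 = 9·11^0 + 4·11^1 + 9·11^2 + 6·11^3
  c_3 = 7663 = 7·11^0 + 3·11^1 + 8·11^2 + 5·11^3
  c_4 = 9290 = 6·11^0 + 8·11^1 + 10·11^2 + 6·11^3
Factor λ_0 = (7, 9, 7, 6)
Factor λ_1 = (0, 4, 3, 8)
Factor λ_2 = (2, 9, 8, 10)
Factor λ_3 = (1, 6, 5, 6)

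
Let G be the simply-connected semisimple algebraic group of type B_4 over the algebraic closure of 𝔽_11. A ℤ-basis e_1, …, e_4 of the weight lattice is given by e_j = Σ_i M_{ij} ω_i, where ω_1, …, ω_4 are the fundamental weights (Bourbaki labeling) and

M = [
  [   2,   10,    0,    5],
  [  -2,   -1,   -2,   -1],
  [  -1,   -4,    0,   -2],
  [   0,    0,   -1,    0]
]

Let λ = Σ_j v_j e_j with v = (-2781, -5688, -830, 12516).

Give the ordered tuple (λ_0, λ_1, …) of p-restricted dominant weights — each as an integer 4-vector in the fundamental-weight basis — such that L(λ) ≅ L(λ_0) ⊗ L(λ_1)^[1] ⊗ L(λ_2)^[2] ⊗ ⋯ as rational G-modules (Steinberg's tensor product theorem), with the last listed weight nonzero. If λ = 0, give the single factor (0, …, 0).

((6, 9, 6, 5), (1, 2, 1, 9), (1, 3, 4, 6))

Change of basis e → ω: c = M·v where v = (-2781, -5688, -830, 12516):
  c_1 = (2)·(-2781) + (10)·(-5688) + (0)·(-830) + (5)·(12516) = 138
  c_2 = (-2)·(-2781) + (-1)·(-5688) + (-2)·(-830) + (-1)·(12516) = 394
  c_3 = (-1)·(-2781) + (-4)·(-5688) + (0)·(-830) + (-2)·(12516) = 501
  c_4 = (0)·(-2781) + (0)·(-5688) + (-1)·(-830) + (0)·(12516) = 830
Writing each c_i in base p = 11:
  c_1 = 138 = 6·11^0 + 1·11^1 + 1·11^2
  c_2 = 394 = 9·11^0 + 2·11^1 + 3·11^2
  c_3 = 501 = 6·11^0 + 1·11^1 + 4·11^2
  c_4 = 830 = 5·11^0 + 9·11^1 + 6·11^2
λ_0 = (6, 9, 6, 5)
λ_1 = (1, 2, 1, 9)
λ_2 = (1, 3, 4, 6)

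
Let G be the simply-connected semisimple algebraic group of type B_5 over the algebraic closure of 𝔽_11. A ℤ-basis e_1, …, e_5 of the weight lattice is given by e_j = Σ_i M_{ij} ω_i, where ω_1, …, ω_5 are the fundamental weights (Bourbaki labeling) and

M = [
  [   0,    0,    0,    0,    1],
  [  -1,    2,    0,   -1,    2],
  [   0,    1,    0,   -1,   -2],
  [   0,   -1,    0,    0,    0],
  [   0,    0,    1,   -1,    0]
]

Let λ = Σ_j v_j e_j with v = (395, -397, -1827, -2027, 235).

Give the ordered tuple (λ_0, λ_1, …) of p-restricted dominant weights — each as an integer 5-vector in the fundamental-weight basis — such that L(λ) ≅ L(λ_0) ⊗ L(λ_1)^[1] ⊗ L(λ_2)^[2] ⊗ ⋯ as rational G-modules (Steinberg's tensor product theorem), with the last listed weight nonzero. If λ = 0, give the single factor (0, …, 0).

Change of basis e → ω: c = M·v where v = (395, -397, -1827, -2027, 235):
  c_1 = (0)·(395) + (0)·(-397) + (0)·(-1827) + (0)·(-2027) + (1)·(235) = 235
  c_2 = (-1)·(395) + (2)·(-397) + (0)·(-1827) + (-1)·(-2027) + (2)·(235) = 1308
  c_3 = (0)·(395) + (1)·(-397) + (0)·(-1827) + (-1)·(-2027) + (-2)·(235) = 1160
  c_4 = (0)·(395) + (-1)·(-397) + (0)·(-1827) + (0)·(-2027) + (0)·(235) = 397
  c_5 = (0)·(395) + (0)·(-397) + (1)·(-1827) + (-1)·(-2027) + (0)·(235) = 200
Expand coordinatewise in base 11:
  c_1 = 235 = 4·11^0 + 10·11^1 + 1·11^2
  c_2 = 1308 = 10·11^0 + 8·11^1 + 10·11^2
  c_3 = 1160 = 5·11^0 + 6·11^1 + 9·11^2
  c_4 = 397 = 1·11^0 + 3·11^1 + 3·11^2
  c_5 = 200 = 2·11^0 + 7·11^1 + 1·11^2
λ_0 = (4, 10, 5, 1, 2)
λ_1 = (10, 8, 6, 3, 7)
λ_2 = (1, 10, 9, 3, 1)

((4, 10, 5, 1, 2), (10, 8, 6, 3, 7), (1, 10, 9, 3, 1))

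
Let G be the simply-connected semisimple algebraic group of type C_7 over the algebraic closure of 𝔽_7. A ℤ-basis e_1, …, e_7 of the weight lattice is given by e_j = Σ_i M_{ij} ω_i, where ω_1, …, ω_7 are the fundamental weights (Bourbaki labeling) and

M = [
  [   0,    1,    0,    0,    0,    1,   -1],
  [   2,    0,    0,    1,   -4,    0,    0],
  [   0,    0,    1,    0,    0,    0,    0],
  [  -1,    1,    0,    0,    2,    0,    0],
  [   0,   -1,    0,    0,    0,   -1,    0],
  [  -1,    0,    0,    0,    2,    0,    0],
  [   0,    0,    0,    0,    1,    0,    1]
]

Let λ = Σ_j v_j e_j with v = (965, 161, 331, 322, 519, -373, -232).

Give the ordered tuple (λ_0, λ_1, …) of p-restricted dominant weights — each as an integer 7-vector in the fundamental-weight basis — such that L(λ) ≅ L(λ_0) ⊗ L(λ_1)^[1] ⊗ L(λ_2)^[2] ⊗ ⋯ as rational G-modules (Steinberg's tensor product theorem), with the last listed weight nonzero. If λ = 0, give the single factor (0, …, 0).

Compute c_i = Σ_j M_{ij} v_j with v = (965, 161, 331, 322, 519, -373, -232):
  c_1 = 0·965 + 1·161 + 0·331 + 0·322 + 0·519 + (1)·(-373) + (-1)·(-232) = 20
  c_2 = 2·965 + 0·161 + 0·331 + 1·322 + (-4)·(519) + (0)·(-373) + (0)·(-232) = 176
  c_3 = 0·965 + 0·161 + 1·331 + 0·322 + 0·519 + (0)·(-373) + (0)·(-232) = 331
  c_4 = (-1)·(965) + 1·161 + 0·331 + 0·322 + 2·519 + (0)·(-373) + (0)·(-232) = 234
  c_5 = 0·965 + (-1)·(161) + 0·331 + 0·322 + 0·519 + (-1)·(-373) + (0)·(-232) = 212
  c_6 = (-1)·(965) + 0·161 + 0·331 + 0·322 + 2·519 + (0)·(-373) + (0)·(-232) = 73
  c_7 = 0·965 + 0·161 + 0·331 + 0·322 + 1·519 + (0)·(-373) + (1)·(-232) = 287
p = 7; digits c_i = Σ_j d_{ij}·7^j, 0 ≤ d_{ij} < 7:
  c_1 = 20 = 6·7^0 + 2·7^1
  c_2 = 176 = 1·7^0 + 4·7^1 + 3·7^2
  c_3 = 331 = 2·7^0 + 5·7^1 + 6·7^2
  c_4 = 234 = 3·7^0 + 5·7^1 + 4·7^2
  c_5 = 212 = 2·7^0 + 2·7^1 + 4·7^2
  c_6 = 73 = 3·7^0 + 3·7^1 + 1·7^2
  c_7 = 287 = 0·7^0 + 6·7^1 + 5·7^2
Factor λ_0 = (6, 1, 2, 3, 2, 3, 0)
Factor λ_1 = (2, 4, 5, 5, 2, 3, 6)
Factor λ_2 = (0, 3, 6, 4, 4, 1, 5)

((6, 1, 2, 3, 2, 3, 0), (2, 4, 5, 5, 2, 3, 6), (0, 3, 6, 4, 4, 1, 5))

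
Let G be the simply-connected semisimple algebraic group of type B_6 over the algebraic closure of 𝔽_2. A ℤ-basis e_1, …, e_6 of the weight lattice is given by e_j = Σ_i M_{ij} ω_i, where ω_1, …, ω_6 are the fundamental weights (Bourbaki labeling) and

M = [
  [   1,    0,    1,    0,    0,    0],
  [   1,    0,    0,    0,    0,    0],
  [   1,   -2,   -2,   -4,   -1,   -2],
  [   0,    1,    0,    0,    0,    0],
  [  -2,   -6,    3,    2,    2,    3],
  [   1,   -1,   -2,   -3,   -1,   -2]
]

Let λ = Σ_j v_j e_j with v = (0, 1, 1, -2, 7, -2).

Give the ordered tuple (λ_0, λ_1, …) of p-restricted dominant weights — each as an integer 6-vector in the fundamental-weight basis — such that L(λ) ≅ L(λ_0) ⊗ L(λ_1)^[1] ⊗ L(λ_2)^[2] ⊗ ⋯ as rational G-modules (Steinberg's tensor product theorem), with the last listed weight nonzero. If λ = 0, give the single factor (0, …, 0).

ω-coordinates c = M·v, v = (0, 1, 1, -2, 7, -2):
  c_1 = (1)·(0) + (0)·(1) + (1)·(1) + (0)·(-2) + (0)·(7) + (0)·(-2) = 1
  c_2 = (1)·(0) + (0)·(1) + (0)·(1) + (0)·(-2) + (0)·(7) + (0)·(-2) = 0
  c_3 = (1)·(0) + (-2)·(1) + (-2)·(1) + (-4)·(-2) + (-1)·(7) + (-2)·(-2) = 1
  c_4 = (0)·(0) + (1)·(1) + (0)·(1) + (0)·(-2) + (0)·(7) + (0)·(-2) = 1
  c_5 = (-2)·(0) + (-6)·(1) + (3)·(1) + (2)·(-2) + (2)·(7) + (3)·(-2) = 1
  c_6 = (1)·(0) + (-1)·(1) + (-2)·(1) + (-3)·(-2) + (-1)·(7) + (-2)·(-2) = 0
p = 2; digits c_i = Σ_j d_{ij}·2^j, 0 ≤ d_{ij} < 2:
  c_1 = 1 = 1·2^0
  c_2 = 0
  c_3 = 1 = 1·2^0
  c_4 = 1 = 1·2^0
  c_5 = 1 = 1·2^0
  c_6 = 0
p-restricted factor λ_0 = (1, 0, 1, 1, 1, 0)

((1, 0, 1, 1, 1, 0),)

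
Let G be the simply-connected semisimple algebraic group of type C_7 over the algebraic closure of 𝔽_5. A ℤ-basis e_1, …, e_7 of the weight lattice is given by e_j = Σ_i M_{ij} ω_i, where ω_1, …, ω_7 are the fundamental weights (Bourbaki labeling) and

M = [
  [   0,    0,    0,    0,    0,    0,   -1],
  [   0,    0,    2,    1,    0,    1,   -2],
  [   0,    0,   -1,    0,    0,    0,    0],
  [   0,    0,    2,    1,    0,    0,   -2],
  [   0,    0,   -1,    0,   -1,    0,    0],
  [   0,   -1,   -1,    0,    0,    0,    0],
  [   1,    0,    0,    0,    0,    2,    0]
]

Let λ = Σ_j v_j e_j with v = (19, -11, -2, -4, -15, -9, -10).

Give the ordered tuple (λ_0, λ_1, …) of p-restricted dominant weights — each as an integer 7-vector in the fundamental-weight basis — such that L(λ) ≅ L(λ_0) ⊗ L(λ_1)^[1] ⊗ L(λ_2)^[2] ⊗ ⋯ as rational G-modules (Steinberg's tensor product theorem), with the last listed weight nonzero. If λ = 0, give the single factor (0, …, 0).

ω-coordinates c = M·v, v = (19, -11, -2, -4, -15, -9, -10):
  c_1 = 0·19 + (0)·(-11) + (0)·(-2) + (0)·(-4) + (0)·(-15) + (0)·(-9) + (-1)·(-10) = 10
  c_2 = 0·19 + (0)·(-11) + (2)·(-2) + (1)·(-4) + (0)·(-15) + (1)·(-9) + (-2)·(-10) = 3
  c_3 = 0·19 + (0)·(-11) + (-1)·(-2) + (0)·(-4) + (0)·(-15) + (0)·(-9) + (0)·(-10) = 2
  c_4 = 0·19 + (0)·(-11) + (2)·(-2) + (1)·(-4) + (0)·(-15) + (0)·(-9) + (-2)·(-10) = 12
  c_5 = 0·19 + (0)·(-11) + (-1)·(-2) + (0)·(-4) + (-1)·(-15) + (0)·(-9) + (0)·(-10) = 17
  c_6 = 0·19 + (-1)·(-11) + (-1)·(-2) + (0)·(-4) + (0)·(-15) + (0)·(-9) + (0)·(-10) = 13
  c_7 = 1·19 + (0)·(-11) + (0)·(-2) + (0)·(-4) + (0)·(-15) + (2)·(-9) + (0)·(-10) = 1
Expand coordinatewise in base 5:
  c_1 = 10 = 0·5^0 + 2·5^1
  c_2 = 3 = 3·5^0
  c_3 = 2 = 2·5^0
  c_4 = 12 = 2·5^0 + 2·5^1
  c_5 = 17 = 2·5^0 + 3·5^1
  c_6 = 13 = 3·5^0 + 2·5^1
  c_7 = 1 = 1·5^0
Factor λ_0 = (0, 3, 2, 2, 2, 3, 1)
Factor λ_1 = (2, 0, 0, 2, 3, 2, 0)

((0, 3, 2, 2, 2, 3, 1), (2, 0, 0, 2, 3, 2, 0))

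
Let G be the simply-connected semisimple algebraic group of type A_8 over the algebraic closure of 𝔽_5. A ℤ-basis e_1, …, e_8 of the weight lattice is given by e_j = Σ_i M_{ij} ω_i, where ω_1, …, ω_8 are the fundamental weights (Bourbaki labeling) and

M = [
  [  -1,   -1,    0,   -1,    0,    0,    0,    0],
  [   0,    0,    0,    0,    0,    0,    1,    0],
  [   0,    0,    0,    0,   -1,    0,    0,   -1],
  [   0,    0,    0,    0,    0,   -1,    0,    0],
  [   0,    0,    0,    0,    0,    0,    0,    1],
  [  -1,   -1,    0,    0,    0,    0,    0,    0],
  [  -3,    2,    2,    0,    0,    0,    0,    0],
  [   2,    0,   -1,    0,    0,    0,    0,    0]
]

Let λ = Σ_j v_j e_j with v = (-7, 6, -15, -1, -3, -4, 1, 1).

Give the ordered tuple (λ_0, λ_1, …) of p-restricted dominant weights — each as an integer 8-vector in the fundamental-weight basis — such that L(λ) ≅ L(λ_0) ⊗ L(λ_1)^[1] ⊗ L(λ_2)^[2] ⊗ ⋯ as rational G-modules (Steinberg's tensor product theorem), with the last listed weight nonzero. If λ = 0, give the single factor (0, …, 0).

((2, 1, 2, 4, 1, 1, 3, 1),)

Change of basis e → ω: c = M·v where v = (-7, 6, -15, -1, -3, -4, 1, 1):
  c_1 = -1*-7 + -1*6 + 0*-15 + -1*-1 + 0*-3 + 0*-4 + 0*1 + 0*1 = 2
  c_2 = 0*-7 + 0*6 + 0*-15 + 0*-1 + 0*-3 + 0*-4 + 1*1 + 0*1 = 1
  c_3 = 0*-7 + 0*6 + 0*-15 + 0*-1 + -1*-3 + 0*-4 + 0*1 + -1*1 = 2
  c_4 = 0*-7 + 0*6 + 0*-15 + 0*-1 + 0*-3 + -1*-4 + 0*1 + 0*1 = 4
  c_5 = 0*-7 + 0*6 + 0*-15 + 0*-1 + 0*-3 + 0*-4 + 0*1 + 1*1 = 1
  c_6 = -1*-7 + -1*6 + 0*-15 + 0*-1 + 0*-3 + 0*-4 + 0*1 + 0*1 = 1
  c_7 = -3*-7 + 2*6 + 2*-15 + 0*-1 + 0*-3 + 0*-4 + 0*1 + 0*1 = 3
  c_8 = 2*-7 + 0*6 + -1*-15 + 0*-1 + 0*-3 + 0*-4 + 0*1 + 0*1 = 1
Base-5 expansion of each c_i:
  c_1 = 2 = 2·5^0
  c_2 = 1 = 1·5^0
  c_3 = 2 = 2·5^0
  c_4 = 4 = 4·5^0
  c_5 = 1 = 1·5^0
  c_6 = 1 = 1·5^0
  c_7 = 3 = 3·5^0
  c_8 = 1 = 1·5^0
Factor λ_0 = (2, 1, 2, 4, 1, 1, 3, 1)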